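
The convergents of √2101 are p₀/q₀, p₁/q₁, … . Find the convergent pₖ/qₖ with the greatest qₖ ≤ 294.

11505/251

√2101 = [45; 1, 5, 8, 5, 1, 90, …] (period length 6).
Convergents:
  p_0/q_0 = 45/1
  p_1/q_1 = 46/1
  p_2/q_2 = 275/6
  p_3/q_3 = 2246/49
  p_4/q_4 = 11505/251
  p_5/q_5 = 13751/300
q_4 = 251 ≤ 294 < 300 = q_5, so the answer is 11505/251.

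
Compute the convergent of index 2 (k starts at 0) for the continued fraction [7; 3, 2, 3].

51/7

Using pₖ = aₖpₖ₋₁ + pₖ₋₂, qₖ = aₖqₖ₋₁ + qₖ₋₂ (with p₋₁=1, p₋₂=0, q₋₁=0, q₋₂=1):
  k=0: a=7, p=7, q=1
  k=1: a=3, p=22, q=3
  k=2: a=2, p=51, q=7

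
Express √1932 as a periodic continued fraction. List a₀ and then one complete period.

[43; 1, 20, 1, 86]

a₀ = ⌊√1932⌋ = 43.
With m₀=0, d₀=1 and mₖ₊₁ = dₖaₖ − mₖ, dₖ₊₁ = (n − mₖ₊₁²)/dₖ, aₖ₊₁ = ⌊(a₀+mₖ₊₁)/dₖ₊₁⌋:
  k=1: m=43, d=83, a=1
  k=2: m=40, d=4, a=20
  k=3: m=40, d=83, a=1
  k=4: m=43, d=1, a=86
d=1 and a=2a₀=86 at k=4, so the next step gives (m, d) = (43, 83) again — its k=1 value — and the period has length 4.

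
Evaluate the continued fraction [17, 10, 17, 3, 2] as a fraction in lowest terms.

20810/1217

Using pₖ = aₖpₖ₋₁ + pₖ₋₂ and qₖ = aₖqₖ₋₁ + qₖ₋₂:
  k=0: a=17, p=17, q=1
  k=1: a=10, p=171, q=10
  k=2: a=17, p=2924, q=171
  k=3: a=3, p=8943, q=523
  k=4: a=2, p=20810, q=1217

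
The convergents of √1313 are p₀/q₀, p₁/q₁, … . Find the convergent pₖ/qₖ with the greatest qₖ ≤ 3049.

√1313 = [36; 4, 4, 72, …] (period length 3).
Convergents:
  p_0/q_0 = 36/1
  p_1/q_1 = 145/4
  p_2/q_2 = 616/17
  p_3/q_3 = 44497/1228
  p_4/q_4 = 178604/4929
q_3 = 1228 ≤ 3049 < 4929 = q_4, so the answer is 44497/1228.

44497/1228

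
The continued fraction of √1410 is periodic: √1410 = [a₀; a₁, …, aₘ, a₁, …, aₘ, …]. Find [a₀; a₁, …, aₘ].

a₀ = ⌊√1410⌋ = 37.
With m₀=0, d₀=1 and mₖ₊₁ = dₖaₖ − mₖ, dₖ₊₁ = (n − mₖ₊₁²)/dₖ, aₖ₊₁ = ⌊(a₀+mₖ₊₁)/dₖ₊₁⌋:
  k=1: m=37, d=41, a=1
  k=2: m=4, d=34, a=1
  k=3: m=30, d=15, a=4
  k=4: m=30, d=34, a=1
  k=5: m=4, d=41, a=1
  k=6: m=37, d=1, a=74
d=1 and a=2a₀=74 at k=6, so the next step gives (m, d) = (37, 41) again — its k=1 value — and the period has length 6.

[37; 1, 1, 4, 1, 1, 74]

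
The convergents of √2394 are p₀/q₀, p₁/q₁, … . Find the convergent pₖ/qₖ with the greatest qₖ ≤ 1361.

√2394 = [48; 1, 12, 1, 96, …] (period length 4).
Convergents:
  p_0/q_0 = 48/1
  p_1/q_1 = 49/1
  p_2/q_2 = 636/13
  p_3/q_3 = 685/14
  p_4/q_4 = 66396/1357
  p_5/q_5 = 67081/1371
q_4 = 1357 ≤ 1361 < 1371 = q_5, so the answer is 66396/1357.

66396/1357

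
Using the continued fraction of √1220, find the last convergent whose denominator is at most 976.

33706/965

√1220 = [34; 1, 12, 1, 68, …] (period length 4).
Convergents:
  p_0/q_0 = 34/1
  p_1/q_1 = 35/1
  p_2/q_2 = 454/13
  p_3/q_3 = 489/14
  p_4/q_4 = 33706/965
  p_5/q_5 = 34195/979
q_4 = 965 ≤ 976 < 979 = q_5, so the answer is 33706/965.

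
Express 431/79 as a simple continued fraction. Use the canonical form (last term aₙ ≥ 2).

431 = 5×79 + 36
79 = 2×36 + 7
36 = 5×7 + 1
7 = 7×1 + 0  (stop)
So 431/79 = [5; 2, 5, 7].

[5; 2, 5, 7]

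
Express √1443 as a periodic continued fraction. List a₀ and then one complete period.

[37; 1, 74]

a₀ = ⌊√1443⌋ = 37.
With m₀=0, d₀=1 and mₖ₊₁ = dₖaₖ − mₖ, dₖ₊₁ = (n − mₖ₊₁²)/dₖ, aₖ₊₁ = ⌊(a₀+mₖ₊₁)/dₖ₊₁⌋:
  k=1: m=37, d=74, a=1
  k=2: m=37, d=1, a=74
d=1 and a=2a₀=74 at k=2, so the next step gives (m, d) = (37, 74) again — its k=1 value — and the period has length 2.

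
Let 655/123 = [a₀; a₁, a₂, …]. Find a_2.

655 = 5·123 + 40   →  a_0 = 5
123 = 3·40 + 3   →  a_1 = 3
40 = 13·3 + 1   →  a_2 = 13

13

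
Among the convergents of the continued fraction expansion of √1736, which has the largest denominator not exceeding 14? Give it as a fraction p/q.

125/3

√1736 = [41; 1, 1, 1, 82, …] (period length 4).
Convergents:
  p_0/q_0 = 41/1
  p_1/q_1 = 42/1
  p_2/q_2 = 83/2
  p_3/q_3 = 125/3
  p_4/q_4 = 10333/248
q_3 = 3 ≤ 14 < 248 = q_4, so the answer is 125/3.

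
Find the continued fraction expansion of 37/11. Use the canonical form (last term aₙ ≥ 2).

[3; 2, 1, 3]

37 = 3·11 + 4
11 = 2·4 + 3
4 = 1·3 + 1
3 = 3·1 + 0  (stop)
So 37/11 = [3; 2, 1, 3].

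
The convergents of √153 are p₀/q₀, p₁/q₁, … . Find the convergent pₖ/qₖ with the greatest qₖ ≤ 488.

√153 = [12; 2, 1, 2, 2, 2, 1, 2, 24, …] (period length 8).
Convergents:
  p_0/q_0 = 12/1
  p_1/q_1 = 25/2
  p_2/q_2 = 37/3
  p_3/q_3 = 99/8
  p_4/q_4 = 235/19
  p_5/q_5 = 569/46
  p_6/q_6 = 804/65
  p_7/q_7 = 2177/176
  p_8/q_8 = 53052/4289
q_7 = 176 ≤ 488 < 4289 = q_8, so the answer is 2177/176.

2177/176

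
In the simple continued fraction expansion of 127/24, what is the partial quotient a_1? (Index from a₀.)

3

127 = 5·24 + 7   →  a_0 = 5
24 = 3·7 + 3   →  a_1 = 3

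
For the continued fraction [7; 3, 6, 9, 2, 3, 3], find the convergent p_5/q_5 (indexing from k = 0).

9328/1275

Using pₖ = aₖpₖ₋₁ + pₖ₋₂, qₖ = aₖqₖ₋₁ + qₖ₋₂ (with p₋₁=1, p₋₂=0, q₋₁=0, q₋₂=1):
  k=0: a=7, p=7, q=1
  k=1: a=3, p=22, q=3
  k=2: a=6, p=139, q=19
  k=3: a=9, p=1273, q=174
  k=4: a=2, p=2685, q=367
  k=5: a=3, p=9328, q=1275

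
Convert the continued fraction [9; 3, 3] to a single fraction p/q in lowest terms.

Fold from the inside: start with 3/1.
  3 + 1/3 = 10/3
  9 + 3/10 = 93/10

93/10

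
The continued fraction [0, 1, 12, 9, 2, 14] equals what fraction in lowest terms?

Using pₖ = aₖpₖ₋₁ + pₖ₋₂ and qₖ = aₖqₖ₋₁ + qₖ₋₂:
  k=0: a=0, p=0, q=1
  k=1: a=1, p=1, q=1
  k=2: a=12, p=12, q=13
  k=3: a=9, p=109, q=118
  k=4: a=2, p=230, q=249
  k=5: a=14, p=3329, q=3604

3329/3604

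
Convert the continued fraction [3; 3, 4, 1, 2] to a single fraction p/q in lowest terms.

149/45

Fold from the inside: start with 2/1.
  1 + 1/2 = 3/2
  4 + 2/3 = 14/3
  3 + 3/14 = 45/14
  3 + 14/45 = 149/45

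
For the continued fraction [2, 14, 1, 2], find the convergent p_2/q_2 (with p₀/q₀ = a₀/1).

Using pₖ = aₖpₖ₋₁ + pₖ₋₂, qₖ = aₖqₖ₋₁ + qₖ₋₂ (with p₋₁=1, p₋₂=0, q₋₁=0, q₋₂=1):
  k=0: a=2, p=2, q=1
  k=1: a=14, p=29, q=14
  k=2: a=1, p=31, q=15

31/15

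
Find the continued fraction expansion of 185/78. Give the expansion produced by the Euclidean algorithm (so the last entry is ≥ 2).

185 = 2*78 + 29
78 = 2*29 + 20
29 = 1*20 + 9
20 = 2*9 + 2
9 = 4*2 + 1
2 = 2*1 + 0  (stop)
So 185/78 = [2; 2, 1, 2, 4, 2].

[2; 2, 1, 2, 4, 2]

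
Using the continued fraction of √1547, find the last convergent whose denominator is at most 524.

9243/235

√1547 = [39; 3, 78, …] (period length 2).
Convergents:
  p_0/q_0 = 39/1
  p_1/q_1 = 118/3
  p_2/q_2 = 9243/235
  p_3/q_3 = 27847/708
q_2 = 235 ≤ 524 < 708 = q_3, so the answer is 9243/235.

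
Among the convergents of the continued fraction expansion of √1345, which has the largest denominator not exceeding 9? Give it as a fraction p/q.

√1345 = [36; 1, 2, 14, 2, 1, 72, …] (period length 6).
Convergents:
  p_0/q_0 = 36/1
  p_1/q_1 = 37/1
  p_2/q_2 = 110/3
  p_3/q_3 = 1577/43
q_2 = 3 ≤ 9 < 43 = q_3, so the answer is 110/3.

110/3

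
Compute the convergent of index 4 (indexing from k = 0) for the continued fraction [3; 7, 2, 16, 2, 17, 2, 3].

1595/509

Using pₖ = aₖpₖ₋₁ + pₖ₋₂, qₖ = aₖqₖ₋₁ + qₖ₋₂ (with p₋₁=1, p₋₂=0, q₋₁=0, q₋₂=1):
  k=0: a=3, p=3, q=1
  k=1: a=7, p=22, q=7
  k=2: a=2, p=47, q=15
  k=3: a=16, p=774, q=247
  k=4: a=2, p=1595, q=509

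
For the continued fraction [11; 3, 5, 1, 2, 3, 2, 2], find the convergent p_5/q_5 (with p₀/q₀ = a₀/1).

Using pₖ = aₖpₖ₋₁ + pₖ₋₂, qₖ = aₖqₖ₋₁ + qₖ₋₂ (with p₋₁=1, p₋₂=0, q₋₁=0, q₋₂=1):
  k=0: a=11, p=11, q=1
  k=1: a=3, p=34, q=3
  k=2: a=5, p=181, q=16
  k=3: a=1, p=215, q=19
  k=4: a=2, p=611, q=54
  k=5: a=3, p=2048, q=181

2048/181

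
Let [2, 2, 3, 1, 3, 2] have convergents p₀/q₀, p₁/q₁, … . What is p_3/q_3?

Using pₖ = aₖpₖ₋₁ + pₖ₋₂, qₖ = aₖqₖ₋₁ + qₖ₋₂ (with p₋₁=1, p₋₂=0, q₋₁=0, q₋₂=1):
  k=0: a=2, p=2, q=1
  k=1: a=2, p=5, q=2
  k=2: a=3, p=17, q=7
  k=3: a=1, p=22, q=9

22/9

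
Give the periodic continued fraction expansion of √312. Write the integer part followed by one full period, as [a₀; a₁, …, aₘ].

a₀ = ⌊√312⌋ = 17.
With m₀=0, d₀=1 and mₖ₊₁ = dₖaₖ − mₖ, dₖ₊₁ = (n − mₖ₊₁²)/dₖ, aₖ₊₁ = ⌊(a₀+mₖ₊₁)/dₖ₊₁⌋:
  k=1: m=17, d=23, a=1
  k=2: m=6, d=12, a=1
  k=3: m=6, d=23, a=1
  k=4: m=17, d=1, a=34
d=1 and a=2a₀=34 at k=4, so the next step gives (m, d) = (17, 23) again — its k=1 value — and the period has length 4.

[17; 1, 1, 1, 34]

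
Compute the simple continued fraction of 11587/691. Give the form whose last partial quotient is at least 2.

11587 = 16·691 + 531
691 = 1·531 + 160
531 = 3·160 + 51
160 = 3·51 + 7
51 = 7·7 + 2
7 = 3·2 + 1
2 = 2·1 + 0  (stop)
So 11587/691 = [16; 1, 3, 3, 7, 3, 2].

[16; 1, 3, 3, 7, 3, 2]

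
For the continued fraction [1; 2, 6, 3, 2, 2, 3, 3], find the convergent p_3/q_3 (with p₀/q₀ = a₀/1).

60/41

Using pₖ = aₖpₖ₋₁ + pₖ₋₂, qₖ = aₖqₖ₋₁ + qₖ₋₂ (with p₋₁=1, p₋₂=0, q₋₁=0, q₋₂=1):
  k=0: a=1, p=1, q=1
  k=1: a=2, p=3, q=2
  k=2: a=6, p=19, q=13
  k=3: a=3, p=60, q=41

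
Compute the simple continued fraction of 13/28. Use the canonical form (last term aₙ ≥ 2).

[0; 2, 6, 2]

13 = 0·28 + 13
28 = 2·13 + 2
13 = 6·2 + 1
2 = 2·1 + 0  (stop)
So 13/28 = [0; 2, 6, 2].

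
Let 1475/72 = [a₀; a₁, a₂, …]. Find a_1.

2

1475 = 20·72 + 35   →  a_0 = 20
72 = 2·35 + 2   →  a_1 = 2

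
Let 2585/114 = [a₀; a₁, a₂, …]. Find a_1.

2585 = 22·114 + 77   →  a_0 = 22
114 = 1·77 + 37   →  a_1 = 1

1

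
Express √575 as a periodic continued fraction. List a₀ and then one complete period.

[23; 1, 46]

a₀ = ⌊√575⌋ = 23.
With m₀=0, d₀=1 and mₖ₊₁ = dₖaₖ − mₖ, dₖ₊₁ = (n − mₖ₊₁²)/dₖ, aₖ₊₁ = ⌊(a₀+mₖ₊₁)/dₖ₊₁⌋:
  k=1: m=23, d=46, a=1
  k=2: m=23, d=1, a=46
d=1 and a=2a₀=46 at k=2, so the next step gives (m, d) = (23, 46) again — its k=1 value — and the period has length 2.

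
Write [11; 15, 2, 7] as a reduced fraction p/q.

Using pₖ = aₖpₖ₋₁ + pₖ₋₂ and qₖ = aₖqₖ₋₁ + qₖ₋₂:
  k=0: a=11, p=11, q=1
  k=1: a=15, p=166, q=15
  k=2: a=2, p=343, q=31
  k=3: a=7, p=2567, q=232

2567/232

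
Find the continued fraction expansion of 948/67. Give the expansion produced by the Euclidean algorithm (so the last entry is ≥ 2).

948 = 14×67 + 10
67 = 6×10 + 7
10 = 1×7 + 3
7 = 2×3 + 1
3 = 3×1 + 0  (stop)
So 948/67 = [14; 6, 1, 2, 3].

[14; 6, 1, 2, 3]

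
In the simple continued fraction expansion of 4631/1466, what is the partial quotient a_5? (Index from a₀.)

4631 = 3·1466 + 233   →  a_0 = 3
1466 = 6·233 + 68   →  a_1 = 6
233 = 3·68 + 29   →  a_2 = 3
68 = 2·29 + 10   →  a_3 = 2
29 = 2·10 + 9   →  a_4 = 2
10 = 1·9 + 1   →  a_5 = 1

1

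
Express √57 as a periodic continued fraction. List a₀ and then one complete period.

a₀ = ⌊√57⌋ = 7.

[7; 1, 1, 4, 1, 1, 14]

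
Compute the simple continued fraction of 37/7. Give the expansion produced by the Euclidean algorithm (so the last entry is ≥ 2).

[5; 3, 2]

37 = 5×7 + 2
7 = 3×2 + 1
2 = 2×1 + 0  (stop)
So 37/7 = [5; 3, 2].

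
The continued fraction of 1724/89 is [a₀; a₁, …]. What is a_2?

1724 = 19·89 + 33   →  a_0 = 19
89 = 2·33 + 23   →  a_1 = 2
33 = 1·23 + 10   →  a_2 = 1

1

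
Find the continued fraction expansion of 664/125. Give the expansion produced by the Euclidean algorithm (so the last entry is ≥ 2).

664 = 5·125 + 39
125 = 3·39 + 8
39 = 4·8 + 7
8 = 1·7 + 1
7 = 7·1 + 0  (stop)
So 664/125 = [5; 3, 4, 1, 7].

[5; 3, 4, 1, 7]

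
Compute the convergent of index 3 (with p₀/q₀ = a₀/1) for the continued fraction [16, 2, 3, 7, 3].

Using pₖ = aₖpₖ₋₁ + pₖ₋₂, qₖ = aₖqₖ₋₁ + qₖ₋₂ (with p₋₁=1, p₋₂=0, q₋₁=0, q₋₂=1):
  k=0: a=16, p=16, q=1
  k=1: a=2, p=33, q=2
  k=2: a=3, p=115, q=7
  k=3: a=7, p=838, q=51

838/51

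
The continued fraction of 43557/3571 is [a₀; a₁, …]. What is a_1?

43557 = 12·3571 + 705   →  a_0 = 12
3571 = 5·705 + 46   →  a_1 = 5

5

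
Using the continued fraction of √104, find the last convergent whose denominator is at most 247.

1030/101

√104 = [10; 5, 20, …] (period length 2).
Convergents:
  p_0/q_0 = 10/1
  p_1/q_1 = 51/5
  p_2/q_2 = 1030/101
  p_3/q_3 = 5201/510
q_2 = 101 ≤ 247 < 510 = q_3, so the answer is 1030/101.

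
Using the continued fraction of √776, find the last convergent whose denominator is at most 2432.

√776 = [27; 1, 5, 1, 54, …] (period length 4).
Convergents:
  p_0/q_0 = 27/1
  p_1/q_1 = 28/1
  p_2/q_2 = 167/6
  p_3/q_3 = 195/7
  p_4/q_4 = 10697/384
  p_5/q_5 = 10892/391
  p_6/q_6 = 65157/2339
  p_7/q_7 = 76049/2730
q_6 = 2339 ≤ 2432 < 2730 = q_7, so the answer is 65157/2339.

65157/2339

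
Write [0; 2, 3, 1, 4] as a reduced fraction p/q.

Using pₖ = aₖpₖ₋₁ + pₖ₋₂ and qₖ = aₖqₖ₋₁ + qₖ₋₂:
  k=0: a=0, p=0, q=1
  k=1: a=2, p=1, q=2
  k=2: a=3, p=3, q=7
  k=3: a=1, p=4, q=9
  k=4: a=4, p=19, q=43

19/43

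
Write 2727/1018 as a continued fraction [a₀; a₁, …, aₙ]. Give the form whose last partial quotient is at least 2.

[2; 1, 2, 8, 1, 5, 6]

2727 = 2·1018 + 691
1018 = 1·691 + 327
691 = 2·327 + 37
327 = 8·37 + 31
37 = 1·31 + 6
31 = 5·6 + 1
6 = 6·1 + 0  (stop)
So 2727/1018 = [2; 1, 2, 8, 1, 5, 6].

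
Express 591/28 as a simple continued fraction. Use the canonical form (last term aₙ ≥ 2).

591 = 21×28 + 3
28 = 9×3 + 1
3 = 3×1 + 0  (stop)
So 591/28 = [21; 9, 3].

[21; 9, 3]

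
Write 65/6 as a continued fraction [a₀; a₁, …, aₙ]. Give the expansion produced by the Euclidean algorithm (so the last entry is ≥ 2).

[10; 1, 5]

65 = 10*6 + 5
6 = 1*5 + 1
5 = 5*1 + 0  (stop)
So 65/6 = [10; 1, 5].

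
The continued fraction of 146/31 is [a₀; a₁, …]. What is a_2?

146 = 4·31 + 22   →  a_0 = 4
31 = 1·22 + 9   →  a_1 = 1
22 = 2·9 + 4   →  a_2 = 2

2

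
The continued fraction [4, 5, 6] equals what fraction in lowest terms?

Using pₖ = aₖpₖ₋₁ + pₖ₋₂ and qₖ = aₖqₖ₋₁ + qₖ₋₂:
  k=0: a=4, p=4, q=1
  k=1: a=5, p=21, q=5
  k=2: a=6, p=130, q=31

130/31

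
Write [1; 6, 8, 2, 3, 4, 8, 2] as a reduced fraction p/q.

Fold from the inside: start with 2/1.
  8 + 1/2 = 17/2
  4 + 2/17 = 70/17
  3 + 17/70 = 227/70
  2 + 70/227 = 524/227
  8 + 227/524 = 4419/524
  6 + 524/4419 = 27038/4419
  1 + 4419/27038 = 31457/27038

31457/27038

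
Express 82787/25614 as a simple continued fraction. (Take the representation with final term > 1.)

[3; 4, 3, 4, 7, 6, 1, 8]

82787 = 3×25614 + 5945
25614 = 4×5945 + 1834
5945 = 3×1834 + 443
1834 = 4×443 + 62
443 = 7×62 + 9
62 = 6×9 + 8
9 = 1×8 + 1
8 = 8×1 + 0  (stop)
So 82787/25614 = [3; 4, 3, 4, 7, 6, 1, 8].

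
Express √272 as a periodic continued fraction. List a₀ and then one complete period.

a₀ = ⌊√272⌋ = 16.
With m₀=0, d₀=1 and mₖ₊₁ = dₖaₖ − mₖ, dₖ₊₁ = (n − mₖ₊₁²)/dₖ, aₖ₊₁ = ⌊(a₀+mₖ₊₁)/dₖ₊₁⌋:
  k=1: m=16, d=16, a=2
  k=2: m=16, d=1, a=32
d=1 and a=2a₀=32 at k=2, so the next step gives (m, d) = (16, 16) again — its k=1 value — and the period has length 2.

[16; 2, 32]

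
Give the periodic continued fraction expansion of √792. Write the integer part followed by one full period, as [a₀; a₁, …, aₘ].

[28; 7, 56]

a₀ = ⌊√792⌋ = 28.
With m₀=0, d₀=1 and mₖ₊₁ = dₖaₖ − mₖ, dₖ₊₁ = (n − mₖ₊₁²)/dₖ, aₖ₊₁ = ⌊(a₀+mₖ₊₁)/dₖ₊₁⌋:
  k=1: m=28, d=8, a=7
  k=2: m=28, d=1, a=56
d=1 and a=2a₀=56 at k=2, so the next step gives (m, d) = (28, 8) again — its k=1 value — and the period has length 2.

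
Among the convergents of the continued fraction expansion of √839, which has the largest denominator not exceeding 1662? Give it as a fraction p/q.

√839 = [28; 1, 27, 1, 56, …] (period length 4).
Convergents:
  p_0/q_0 = 28/1
  p_1/q_1 = 29/1
  p_2/q_2 = 811/28
  p_3/q_3 = 840/29
  p_4/q_4 = 47851/1652
  p_5/q_5 = 48691/1681
q_4 = 1652 ≤ 1662 < 1681 = q_5, so the answer is 47851/1652.

47851/1652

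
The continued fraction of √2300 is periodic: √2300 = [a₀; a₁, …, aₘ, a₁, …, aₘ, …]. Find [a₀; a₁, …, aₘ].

a₀ = ⌊√2300⌋ = 47.
With m₀=0, d₀=1 and mₖ₊₁ = dₖaₖ − mₖ, dₖ₊₁ = (n − mₖ₊₁²)/dₖ, aₖ₊₁ = ⌊(a₀+mₖ₊₁)/dₖ₊₁⌋:
  k=1: m=47, d=91, a=1
  k=2: m=44, d=4, a=22
  k=3: m=44, d=91, a=1
  k=4: m=47, d=1, a=94
d=1 and a=2a₀=94 at k=4, so the next step gives (m, d) = (47, 91) again — its k=1 value — and the period has length 4.

[47; 1, 22, 1, 94]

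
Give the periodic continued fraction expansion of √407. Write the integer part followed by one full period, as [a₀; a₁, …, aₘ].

a₀ = ⌊√407⌋ = 20.
With m₀=0, d₀=1 and mₖ₊₁ = dₖaₖ − mₖ, dₖ₊₁ = (n − mₖ₊₁²)/dₖ, aₖ₊₁ = ⌊(a₀+mₖ₊₁)/dₖ₊₁⌋:
  k=1: m=20, d=7, a=5
  k=2: m=15, d=26, a=1
  k=3: m=11, d=11, a=2
  k=4: m=11, d=26, a=1
  k=5: m=15, d=7, a=5
  k=6: m=20, d=1, a=40
d=1 and a=2a₀=40 at k=6, so the next step gives (m, d) = (20, 7) again — its k=1 value — and the period has length 6.

[20; 5, 1, 2, 1, 5, 40]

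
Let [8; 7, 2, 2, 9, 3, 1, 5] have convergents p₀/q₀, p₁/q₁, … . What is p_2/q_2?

Using pₖ = aₖpₖ₋₁ + pₖ₋₂, qₖ = aₖqₖ₋₁ + qₖ₋₂ (with p₋₁=1, p₋₂=0, q₋₁=0, q₋₂=1):
  k=0: a=8, p=8, q=1
  k=1: a=7, p=57, q=7
  k=2: a=2, p=122, q=15

122/15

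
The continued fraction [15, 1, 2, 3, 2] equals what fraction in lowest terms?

361/23

Using pₖ = aₖpₖ₋₁ + pₖ₋₂ and qₖ = aₖqₖ₋₁ + qₖ₋₂:
  k=0: a=15, p=15, q=1
  k=1: a=1, p=16, q=1
  k=2: a=2, p=47, q=3
  k=3: a=3, p=157, q=10
  k=4: a=2, p=361, q=23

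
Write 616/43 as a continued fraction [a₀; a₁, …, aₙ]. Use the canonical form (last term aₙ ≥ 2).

[14; 3, 14]

616 = 14*43 + 14
43 = 3*14 + 1
14 = 14*1 + 0  (stop)
So 616/43 = [14; 3, 14].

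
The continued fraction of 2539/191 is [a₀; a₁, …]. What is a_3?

2539 = 13·191 + 56   →  a_0 = 13
191 = 3·56 + 23   →  a_1 = 3
56 = 2·23 + 10   →  a_2 = 2
23 = 2·10 + 3   →  a_3 = 2

2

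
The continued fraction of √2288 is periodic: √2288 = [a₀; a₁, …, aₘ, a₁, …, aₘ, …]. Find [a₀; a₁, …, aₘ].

[47; 1, 4, 1, 94]

a₀ = ⌊√2288⌋ = 47.
With m₀=0, d₀=1 and mₖ₊₁ = dₖaₖ − mₖ, dₖ₊₁ = (n − mₖ₊₁²)/dₖ, aₖ₊₁ = ⌊(a₀+mₖ₊₁)/dₖ₊₁⌋:
  k=1: m=47, d=79, a=1
  k=2: m=32, d=16, a=4
  k=3: m=32, d=79, a=1
  k=4: m=47, d=1, a=94
d=1 and a=2a₀=94 at k=4, so the next step gives (m, d) = (47, 79) again — its k=1 value — and the period has length 4.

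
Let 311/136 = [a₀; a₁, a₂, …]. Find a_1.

3

311 = 2·136 + 39   →  a_0 = 2
136 = 3·39 + 19   →  a_1 = 3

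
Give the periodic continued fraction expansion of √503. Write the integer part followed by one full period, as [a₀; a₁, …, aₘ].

[22; 2, 2, 1, 21, 1, 2, 2, 44]

a₀ = ⌊√503⌋ = 22.
With m₀=0, d₀=1 and mₖ₊₁ = dₖaₖ − mₖ, dₖ₊₁ = (n − mₖ₊₁²)/dₖ, aₖ₊₁ = ⌊(a₀+mₖ₊₁)/dₖ₊₁⌋:
  k=1: m=22, d=19, a=2
  k=2: m=16, d=13, a=2
  k=3: m=10, d=31, a=1
  k=4: m=21, d=2, a=21
  k=5: m=21, d=31, a=1
  k=6: m=10, d=13, a=2
  k=7: m=16, d=19, a=2
  k=8: m=22, d=1, a=44
d=1 and a=2a₀=44 at k=8, so the next step gives (m, d) = (22, 19) again — its k=1 value — and the period has length 8.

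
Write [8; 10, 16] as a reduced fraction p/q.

1304/161

Using pₖ = aₖpₖ₋₁ + pₖ₋₂ and qₖ = aₖqₖ₋₁ + qₖ₋₂:
  k=0: a=8, p=8, q=1
  k=1: a=10, p=81, q=10
  k=2: a=16, p=1304, q=161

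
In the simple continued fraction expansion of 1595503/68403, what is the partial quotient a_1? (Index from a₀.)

1595503 = 23·68403 + 22234   →  a_0 = 23
68403 = 3·22234 + 1701   →  a_1 = 3

3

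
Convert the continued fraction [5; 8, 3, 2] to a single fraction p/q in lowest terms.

Fold from the inside: start with 2/1.
  3 + 1/2 = 7/2
  8 + 2/7 = 58/7
  5 + 7/58 = 297/58

297/58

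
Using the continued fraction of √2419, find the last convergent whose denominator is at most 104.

√2419 = [49; 5, 2, 5, 98, …] (period length 4).
Convergents:
  p_0/q_0 = 49/1
  p_1/q_1 = 246/5
  p_2/q_2 = 541/11
  p_3/q_3 = 2951/60
  p_4/q_4 = 289739/5891
q_3 = 60 ≤ 104 < 5891 = q_4, so the answer is 2951/60.

2951/60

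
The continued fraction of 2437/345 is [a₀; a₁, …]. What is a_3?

2437 = 7·345 + 22   →  a_0 = 7
345 = 15·22 + 15   →  a_1 = 15
22 = 1·15 + 7   →  a_2 = 1
15 = 2·7 + 1   →  a_3 = 2

2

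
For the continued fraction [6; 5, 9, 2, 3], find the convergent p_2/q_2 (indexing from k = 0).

285/46

Using pₖ = aₖpₖ₋₁ + pₖ₋₂, qₖ = aₖqₖ₋₁ + qₖ₋₂ (with p₋₁=1, p₋₂=0, q₋₁=0, q₋₂=1):
  k=0: a=6, p=6, q=1
  k=1: a=5, p=31, q=5
  k=2: a=9, p=285, q=46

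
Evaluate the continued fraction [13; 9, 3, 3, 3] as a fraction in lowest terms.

4024/307

Fold from the inside: start with 3/1.
  3 + 1/3 = 10/3
  3 + 3/10 = 33/10
  9 + 10/33 = 307/33
  13 + 33/307 = 4024/307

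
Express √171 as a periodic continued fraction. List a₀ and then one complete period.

a₀ = ⌊√171⌋ = 13.

[13; 13, 26]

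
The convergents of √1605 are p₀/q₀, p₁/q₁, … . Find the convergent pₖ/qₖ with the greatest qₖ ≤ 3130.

51320/1281

√1605 = [40; 16, 80, …] (period length 2).
Convergents:
  p_0/q_0 = 40/1
  p_1/q_1 = 641/16
  p_2/q_2 = 51320/1281
  p_3/q_3 = 821761/20512
q_2 = 1281 ≤ 3130 < 20512 = q_3, so the answer is 51320/1281.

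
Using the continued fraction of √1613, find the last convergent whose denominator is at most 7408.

119121/2966

√1613 = [40; 6, 6, 80, …] (period length 3).
Convergents:
  p_0/q_0 = 40/1
  p_1/q_1 = 241/6
  p_2/q_2 = 1486/37
  p_3/q_3 = 119121/2966
  p_4/q_4 = 716212/17833
q_3 = 2966 ≤ 7408 < 17833 = q_4, so the answer is 119121/2966.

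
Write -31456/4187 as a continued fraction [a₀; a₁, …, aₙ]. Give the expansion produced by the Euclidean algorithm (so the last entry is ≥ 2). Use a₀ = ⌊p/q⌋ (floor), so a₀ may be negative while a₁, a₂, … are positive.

-31456 = -8×4187 + 2040
4187 = 2×2040 + 107
2040 = 19×107 + 7
107 = 15×7 + 2
7 = 3×2 + 1
2 = 2×1 + 0  (stop)
So -31456/4187 = [-8; 2, 19, 15, 3, 2].

[-8; 2, 19, 15, 3, 2]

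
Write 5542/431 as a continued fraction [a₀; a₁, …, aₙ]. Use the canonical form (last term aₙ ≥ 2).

5542 = 12×431 + 370
431 = 1×370 + 61
370 = 6×61 + 4
61 = 15×4 + 1
4 = 4×1 + 0  (stop)
So 5542/431 = [12; 1, 6, 15, 4].

[12; 1, 6, 15, 4]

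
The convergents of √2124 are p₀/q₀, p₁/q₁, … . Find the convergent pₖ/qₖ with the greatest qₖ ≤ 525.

23873/518

√2124 = [46; 11, 1, 1, 22, 1, 1, 11, 92, …] (period length 8).
Convergents:
  p_0/q_0 = 46/1
  p_1/q_1 = 507/11
  p_2/q_2 = 553/12
  p_3/q_3 = 1060/23
  p_4/q_4 = 23873/518
  p_5/q_5 = 24933/541
q_4 = 518 ≤ 525 < 541 = q_5, so the answer is 23873/518.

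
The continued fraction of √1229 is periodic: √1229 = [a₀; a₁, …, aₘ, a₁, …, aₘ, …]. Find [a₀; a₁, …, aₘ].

a₀ = ⌊√1229⌋ = 35.
With m₀=0, d₀=1 and mₖ₊₁ = dₖaₖ − mₖ, dₖ₊₁ = (n − mₖ₊₁²)/dₖ, aₖ₊₁ = ⌊(a₀+mₖ₊₁)/dₖ₊₁⌋:
  k=1: m=35, d=4, a=17
  k=2: m=33, d=35, a=1
  k=3: m=2, d=35, a=1
  k=4: m=33, d=4, a=17
  k=5: m=35, d=1, a=70
d=1 and a=2a₀=70 at k=5, so the next step gives (m, d) = (35, 4) again — its k=1 value — and the period has length 5.

[35; 17, 1, 1, 17, 70]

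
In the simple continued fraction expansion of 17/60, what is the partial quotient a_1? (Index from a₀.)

17 = 0·60 + 17   →  a_0 = 0
60 = 3·17 + 9   →  a_1 = 3

3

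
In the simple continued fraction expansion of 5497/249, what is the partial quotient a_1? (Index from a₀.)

5497 = 22·249 + 19   →  a_0 = 22
249 = 13·19 + 2   →  a_1 = 13

13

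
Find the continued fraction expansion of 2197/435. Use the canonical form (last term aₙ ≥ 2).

2197 = 5×435 + 22
435 = 19×22 + 17
22 = 1×17 + 5
17 = 3×5 + 2
5 = 2×2 + 1
2 = 2×1 + 0  (stop)
So 2197/435 = [5; 19, 1, 3, 2, 2].

[5; 19, 1, 3, 2, 2]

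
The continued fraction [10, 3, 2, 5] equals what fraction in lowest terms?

Using pₖ = aₖpₖ₋₁ + pₖ₋₂ and qₖ = aₖqₖ₋₁ + qₖ₋₂:
  k=0: a=10, p=10, q=1
  k=1: a=3, p=31, q=3
  k=2: a=2, p=72, q=7
  k=3: a=5, p=391, q=38

391/38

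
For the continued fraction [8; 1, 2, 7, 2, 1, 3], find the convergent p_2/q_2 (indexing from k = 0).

26/3

Using pₖ = aₖpₖ₋₁ + pₖ₋₂, qₖ = aₖqₖ₋₁ + qₖ₋₂ (with p₋₁=1, p₋₂=0, q₋₁=0, q₋₂=1):
  k=0: a=8, p=8, q=1
  k=1: a=1, p=9, q=1
  k=2: a=2, p=26, q=3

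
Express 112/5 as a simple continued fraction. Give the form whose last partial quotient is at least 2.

112 = 22×5 + 2
5 = 2×2 + 1
2 = 2×1 + 0  (stop)
So 112/5 = [22; 2, 2].

[22; 2, 2]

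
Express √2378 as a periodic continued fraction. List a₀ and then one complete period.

[48; 1, 3, 3, 1, 96]

a₀ = ⌊√2378⌋ = 48.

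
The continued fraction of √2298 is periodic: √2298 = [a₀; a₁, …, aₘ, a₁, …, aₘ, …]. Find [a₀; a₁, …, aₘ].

a₀ = ⌊√2298⌋ = 47.
With m₀=0, d₀=1 and mₖ₊₁ = dₖaₖ − mₖ, dₖ₊₁ = (n − mₖ₊₁²)/dₖ, aₖ₊₁ = ⌊(a₀+mₖ₊₁)/dₖ₊₁⌋:
  k=1: m=47, d=89, a=1
  k=2: m=42, d=6, a=14
  k=3: m=42, d=89, a=1
  k=4: m=47, d=1, a=94
d=1 and a=2a₀=94 at k=4, so the next step gives (m, d) = (47, 89) again — its k=1 value — and the period has length 4.

[47; 1, 14, 1, 94]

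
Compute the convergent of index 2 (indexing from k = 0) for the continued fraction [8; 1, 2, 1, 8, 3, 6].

Using pₖ = aₖpₖ₋₁ + pₖ₋₂, qₖ = aₖqₖ₋₁ + qₖ₋₂ (with p₋₁=1, p₋₂=0, q₋₁=0, q₋₂=1):
  k=0: a=8, p=8, q=1
  k=1: a=1, p=9, q=1
  k=2: a=2, p=26, q=3

26/3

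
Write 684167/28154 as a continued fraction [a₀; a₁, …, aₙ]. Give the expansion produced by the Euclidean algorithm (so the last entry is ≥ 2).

684167 = 24·28154 + 8471
28154 = 3·8471 + 2741
8471 = 3·2741 + 248
2741 = 11·248 + 13
248 = 19·13 + 1
13 = 13·1 + 0  (stop)
So 684167/28154 = [24; 3, 3, 11, 19, 13].

[24; 3, 3, 11, 19, 13]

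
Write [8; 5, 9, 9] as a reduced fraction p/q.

Using pₖ = aₖpₖ₋₁ + pₖ₋₂ and qₖ = aₖqₖ₋₁ + qₖ₋₂:
  k=0: a=8, p=8, q=1
  k=1: a=5, p=41, q=5
  k=2: a=9, p=377, q=46
  k=3: a=9, p=3434, q=419

3434/419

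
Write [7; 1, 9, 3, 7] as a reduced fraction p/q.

Using pₖ = aₖpₖ₋₁ + pₖ₋₂ and qₖ = aₖqₖ₋₁ + qₖ₋₂:
  k=0: a=7, p=7, q=1
  k=1: a=1, p=8, q=1
  k=2: a=9, p=79, q=10
  k=3: a=3, p=245, q=31
  k=4: a=7, p=1794, q=227

1794/227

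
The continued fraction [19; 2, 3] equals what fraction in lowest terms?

Using pₖ = aₖpₖ₋₁ + pₖ₋₂ and qₖ = aₖqₖ₋₁ + qₖ₋₂:
  k=0: a=19, p=19, q=1
  k=1: a=2, p=39, q=2
  k=2: a=3, p=136, q=7

136/7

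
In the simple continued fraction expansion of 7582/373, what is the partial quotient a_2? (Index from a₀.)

17

7582 = 20·373 + 122   →  a_0 = 20
373 = 3·122 + 7   →  a_1 = 3
122 = 17·7 + 3   →  a_2 = 17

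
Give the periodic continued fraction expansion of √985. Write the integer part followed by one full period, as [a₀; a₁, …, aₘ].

[31; 2, 1, 1, 2, 62]

a₀ = ⌊√985⌋ = 31.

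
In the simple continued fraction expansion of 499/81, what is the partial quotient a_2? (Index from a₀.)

4

499 = 6·81 + 13   →  a_0 = 6
81 = 6·13 + 3   →  a_1 = 6
13 = 4·3 + 1   →  a_2 = 4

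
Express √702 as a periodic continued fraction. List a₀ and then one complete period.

[26; 2, 52]

a₀ = ⌊√702⌋ = 26.
With m₀=0, d₀=1 and mₖ₊₁ = dₖaₖ − mₖ, dₖ₊₁ = (n − mₖ₊₁²)/dₖ, aₖ₊₁ = ⌊(a₀+mₖ₊₁)/dₖ₊₁⌋:
  k=1: m=26, d=26, a=2
  k=2: m=26, d=1, a=52
d=1 and a=2a₀=52 at k=2, so the next step gives (m, d) = (26, 26) again — its k=1 value — and the period has length 2.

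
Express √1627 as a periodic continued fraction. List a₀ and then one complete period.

[40; 2, 1, 39, 1, 2, 80]

a₀ = ⌊√1627⌋ = 40.
With m₀=0, d₀=1 and mₖ₊₁ = dₖaₖ − mₖ, dₖ₊₁ = (n − mₖ₊₁²)/dₖ, aₖ₊₁ = ⌊(a₀+mₖ₊₁)/dₖ₊₁⌋:
  k=1: m=40, d=27, a=2
  k=2: m=14, d=53, a=1
  k=3: m=39, d=2, a=39
  k=4: m=39, d=53, a=1
  k=5: m=14, d=27, a=2
  k=6: m=40, d=1, a=80
d=1 and a=2a₀=80 at k=6, so the next step gives (m, d) = (40, 27) again — its k=1 value — and the period has length 6.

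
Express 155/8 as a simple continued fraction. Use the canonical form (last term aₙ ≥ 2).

155 = 19×8 + 3
8 = 2×3 + 2
3 = 1×2 + 1
2 = 2×1 + 0  (stop)
So 155/8 = [19; 2, 1, 2].

[19; 2, 1, 2]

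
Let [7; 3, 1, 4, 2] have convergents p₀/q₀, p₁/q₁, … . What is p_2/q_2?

Using pₖ = aₖpₖ₋₁ + pₖ₋₂, qₖ = aₖqₖ₋₁ + qₖ₋₂ (with p₋₁=1, p₋₂=0, q₋₁=0, q₋₂=1):
  k=0: a=7, p=7, q=1
  k=1: a=3, p=22, q=3
  k=2: a=1, p=29, q=4

29/4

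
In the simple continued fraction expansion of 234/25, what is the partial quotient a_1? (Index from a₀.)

234 = 9·25 + 9   →  a_0 = 9
25 = 2·9 + 7   →  a_1 = 2

2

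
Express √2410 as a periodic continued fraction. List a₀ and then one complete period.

[49; 10, 1, 8, 1, 10, 98]

a₀ = ⌊√2410⌋ = 49.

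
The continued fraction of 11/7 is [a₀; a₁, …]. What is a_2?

1

11 = 1·7 + 4   →  a_0 = 1
7 = 1·4 + 3   →  a_1 = 1
4 = 1·3 + 1   →  a_2 = 1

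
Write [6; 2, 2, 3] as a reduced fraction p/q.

Using pₖ = aₖpₖ₋₁ + pₖ₋₂ and qₖ = aₖqₖ₋₁ + qₖ₋₂:
  k=0: a=6, p=6, q=1
  k=1: a=2, p=13, q=2
  k=2: a=2, p=32, q=5
  k=3: a=3, p=109, q=17

109/17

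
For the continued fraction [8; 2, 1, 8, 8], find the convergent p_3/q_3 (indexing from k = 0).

Using pₖ = aₖpₖ₋₁ + pₖ₋₂, qₖ = aₖqₖ₋₁ + qₖ₋₂ (with p₋₁=1, p₋₂=0, q₋₁=0, q₋₂=1):
  k=0: a=8, p=8, q=1
  k=1: a=2, p=17, q=2
  k=2: a=1, p=25, q=3
  k=3: a=8, p=217, q=26

217/26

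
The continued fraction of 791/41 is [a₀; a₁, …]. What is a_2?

791 = 19·41 + 12   →  a_0 = 19
41 = 3·12 + 5   →  a_1 = 3
12 = 2·5 + 2   →  a_2 = 2

2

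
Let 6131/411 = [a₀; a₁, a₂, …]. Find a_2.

6131 = 14·411 + 377   →  a_0 = 14
411 = 1·377 + 34   →  a_1 = 1
377 = 11·34 + 3   →  a_2 = 11

11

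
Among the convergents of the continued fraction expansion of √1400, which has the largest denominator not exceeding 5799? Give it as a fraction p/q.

√1400 = [37; 2, 2, 2, 74, …] (period length 4).
Convergents:
  p_0/q_0 = 37/1
  p_1/q_1 = 75/2
  p_2/q_2 = 187/5
  p_3/q_3 = 449/12
  p_4/q_4 = 33413/893
  p_5/q_5 = 67275/1798
  p_6/q_6 = 167963/4489
  p_7/q_7 = 403201/10776
q_6 = 4489 ≤ 5799 < 10776 = q_7, so the answer is 167963/4489.

167963/4489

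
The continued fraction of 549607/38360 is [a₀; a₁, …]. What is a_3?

14

549607 = 14·38360 + 12567   →  a_0 = 14
38360 = 3·12567 + 659   →  a_1 = 3
12567 = 19·659 + 46   →  a_2 = 19
659 = 14·46 + 15   →  a_3 = 14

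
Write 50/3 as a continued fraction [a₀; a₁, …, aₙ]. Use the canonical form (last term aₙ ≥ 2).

[16; 1, 2]

50 = 16·3 + 2
3 = 1·2 + 1
2 = 2·1 + 0  (stop)
So 50/3 = [16; 1, 2].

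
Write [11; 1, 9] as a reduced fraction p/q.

Fold from the inside: start with 9/1.
  1 + 1/9 = 10/9
  11 + 9/10 = 119/10

119/10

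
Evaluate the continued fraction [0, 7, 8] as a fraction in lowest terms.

Fold from the inside: start with 8/1.
  7 + 1/8 = 57/8
  0 + 8/57 = 8/57

8/57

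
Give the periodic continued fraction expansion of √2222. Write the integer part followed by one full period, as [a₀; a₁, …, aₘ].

a₀ = ⌊√2222⌋ = 47.
With m₀=0, d₀=1 and mₖ₊₁ = dₖaₖ − mₖ, dₖ₊₁ = (n − mₖ₊₁²)/dₖ, aₖ₊₁ = ⌊(a₀+mₖ₊₁)/dₖ₊₁⌋:
  k=1: m=47, d=13, a=7
  k=2: m=44, d=22, a=4
  k=3: m=44, d=13, a=7
  k=4: m=47, d=1, a=94
d=1 and a=2a₀=94 at k=4, so the next step gives (m, d) = (47, 13) again — its k=1 value — and the period has length 4.

[47; 7, 4, 7, 94]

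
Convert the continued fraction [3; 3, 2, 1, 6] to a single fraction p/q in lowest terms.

Using pₖ = aₖpₖ₋₁ + pₖ₋₂ and qₖ = aₖqₖ₋₁ + qₖ₋₂:
  k=0: a=3, p=3, q=1
  k=1: a=3, p=10, q=3
  k=2: a=2, p=23, q=7
  k=3: a=1, p=33, q=10
  k=4: a=6, p=221, q=67

221/67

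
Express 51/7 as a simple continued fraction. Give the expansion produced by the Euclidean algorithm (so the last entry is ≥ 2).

[7; 3, 2]

51 = 7*7 + 2
7 = 3*2 + 1
2 = 2*1 + 0  (stop)
So 51/7 = [7; 3, 2].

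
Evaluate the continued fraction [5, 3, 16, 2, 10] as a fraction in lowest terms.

5641/1059

Fold from the inside: start with 10/1.
  2 + 1/10 = 21/10
  16 + 10/21 = 346/21
  3 + 21/346 = 1059/346
  5 + 346/1059 = 5641/1059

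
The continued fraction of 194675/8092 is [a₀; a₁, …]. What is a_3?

19

194675 = 24·8092 + 467   →  a_0 = 24
8092 = 17·467 + 153   →  a_1 = 17
467 = 3·153 + 8   →  a_2 = 3
153 = 19·8 + 1   →  a_3 = 19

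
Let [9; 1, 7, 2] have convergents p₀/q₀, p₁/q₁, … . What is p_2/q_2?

Using pₖ = aₖpₖ₋₁ + pₖ₋₂, qₖ = aₖqₖ₋₁ + qₖ₋₂ (with p₋₁=1, p₋₂=0, q₋₁=0, q₋₂=1):
  k=0: a=9, p=9, q=1
  k=1: a=1, p=10, q=1
  k=2: a=7, p=79, q=8

79/8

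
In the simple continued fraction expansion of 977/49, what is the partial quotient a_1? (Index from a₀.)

1

977 = 19·49 + 46   →  a_0 = 19
49 = 1·46 + 3   →  a_1 = 1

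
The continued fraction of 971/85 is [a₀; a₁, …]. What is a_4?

971 = 11·85 + 36   →  a_0 = 11
85 = 2·36 + 13   →  a_1 = 2
36 = 2·13 + 10   →  a_2 = 2
13 = 1·10 + 3   →  a_3 = 1
10 = 3·3 + 1   →  a_4 = 3

3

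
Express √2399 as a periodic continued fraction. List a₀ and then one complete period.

[48; 1, 47, 1, 96]

a₀ = ⌊√2399⌋ = 48.
With m₀=0, d₀=1 and mₖ₊₁ = dₖaₖ − mₖ, dₖ₊₁ = (n − mₖ₊₁²)/dₖ, aₖ₊₁ = ⌊(a₀+mₖ₊₁)/dₖ₊₁⌋:
  k=1: m=48, d=95, a=1
  k=2: m=47, d=2, a=47
  k=3: m=47, d=95, a=1
  k=4: m=48, d=1, a=96
d=1 and a=2a₀=96 at k=4, so the next step gives (m, d) = (48, 95) again — its k=1 value — and the period has length 4.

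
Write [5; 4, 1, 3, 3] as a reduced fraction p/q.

Using pₖ = aₖpₖ₋₁ + pₖ₋₂ and qₖ = aₖqₖ₋₁ + qₖ₋₂:
  k=0: a=5, p=5, q=1
  k=1: a=4, p=21, q=4
  k=2: a=1, p=26, q=5
  k=3: a=3, p=99, q=19
  k=4: a=3, p=323, q=62

323/62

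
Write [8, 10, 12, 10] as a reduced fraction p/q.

Fold from the inside: start with 10/1.
  12 + 1/10 = 121/10
  10 + 10/121 = 1220/121
  8 + 121/1220 = 9881/1220

9881/1220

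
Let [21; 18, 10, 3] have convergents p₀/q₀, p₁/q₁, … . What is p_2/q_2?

Using pₖ = aₖpₖ₋₁ + pₖ₋₂, qₖ = aₖqₖ₋₁ + qₖ₋₂ (with p₋₁=1, p₋₂=0, q₋₁=0, q₋₂=1):
  k=0: a=21, p=21, q=1
  k=1: a=18, p=379, q=18
  k=2: a=10, p=3811, q=181

3811/181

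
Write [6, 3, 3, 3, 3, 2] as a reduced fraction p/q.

Using pₖ = aₖpₖ₋₁ + pₖ₋₂ and qₖ = aₖqₖ₋₁ + qₖ₋₂:
  k=0: a=6, p=6, q=1
  k=1: a=3, p=19, q=3
  k=2: a=3, p=63, q=10
  k=3: a=3, p=208, q=33
  k=4: a=3, p=687, q=109
  k=5: a=2, p=1582, q=251

1582/251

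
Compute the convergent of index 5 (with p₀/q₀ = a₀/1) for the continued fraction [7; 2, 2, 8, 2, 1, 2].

Using pₖ = aₖpₖ₋₁ + pₖ₋₂, qₖ = aₖqₖ₋₁ + qₖ₋₂ (with p₋₁=1, p₋₂=0, q₋₁=0, q₋₂=1):
  k=0: a=7, p=7, q=1
  k=1: a=2, p=15, q=2
  k=2: a=2, p=37, q=5
  k=3: a=8, p=311, q=42
  k=4: a=2, p=659, q=89
  k=5: a=1, p=970, q=131

970/131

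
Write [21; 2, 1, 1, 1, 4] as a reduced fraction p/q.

791/37

Using pₖ = aₖpₖ₋₁ + pₖ₋₂ and qₖ = aₖqₖ₋₁ + qₖ₋₂:
  k=0: a=21, p=21, q=1
  k=1: a=2, p=43, q=2
  k=2: a=1, p=64, q=3
  k=3: a=1, p=107, q=5
  k=4: a=1, p=171, q=8
  k=5: a=4, p=791, q=37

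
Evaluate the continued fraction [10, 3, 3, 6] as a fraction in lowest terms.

649/63

Using pₖ = aₖpₖ₋₁ + pₖ₋₂ and qₖ = aₖqₖ₋₁ + qₖ₋₂:
  k=0: a=10, p=10, q=1
  k=1: a=3, p=31, q=3
  k=2: a=3, p=103, q=10
  k=3: a=6, p=649, q=63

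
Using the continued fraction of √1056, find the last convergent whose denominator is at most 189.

√1056 = [32; 2, 64, …] (period length 2).
Convergents:
  p_0/q_0 = 32/1
  p_1/q_1 = 65/2
  p_2/q_2 = 4192/129
  p_3/q_3 = 8449/260
q_2 = 129 ≤ 189 < 260 = q_3, so the answer is 4192/129.

4192/129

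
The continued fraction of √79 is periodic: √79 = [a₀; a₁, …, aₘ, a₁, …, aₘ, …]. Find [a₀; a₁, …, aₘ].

[8; 1, 7, 1, 16]

a₀ = ⌊√79⌋ = 8.
With m₀=0, d₀=1 and mₖ₊₁ = dₖaₖ − mₖ, dₖ₊₁ = (n − mₖ₊₁²)/dₖ, aₖ₊₁ = ⌊(a₀+mₖ₊₁)/dₖ₊₁⌋:
  k=1: m=8, d=15, a=1
  k=2: m=7, d=2, a=7
  k=3: m=7, d=15, a=1
  k=4: m=8, d=1, a=16
d=1 and a=2a₀=16 at k=4, so the next step gives (m, d) = (8, 15) again — its k=1 value — and the period has length 4.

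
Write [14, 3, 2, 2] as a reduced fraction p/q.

Fold from the inside: start with 2/1.
  2 + 1/2 = 5/2
  3 + 2/5 = 17/5
  14 + 5/17 = 243/17

243/17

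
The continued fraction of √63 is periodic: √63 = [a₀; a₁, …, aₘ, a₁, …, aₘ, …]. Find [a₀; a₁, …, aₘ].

[7; 1, 14]

a₀ = ⌊√63⌋ = 7.
With m₀=0, d₀=1 and mₖ₊₁ = dₖaₖ − mₖ, dₖ₊₁ = (n − mₖ₊₁²)/dₖ, aₖ₊₁ = ⌊(a₀+mₖ₊₁)/dₖ₊₁⌋:
  k=1: m=7, d=14, a=1
  k=2: m=7, d=1, a=14
d=1 and a=2a₀=14 at k=2, so the next step gives (m, d) = (7, 14) again — its k=1 value — and the period has length 2.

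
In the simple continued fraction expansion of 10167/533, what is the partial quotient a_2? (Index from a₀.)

3

10167 = 19·533 + 40   →  a_0 = 19
533 = 13·40 + 13   →  a_1 = 13
40 = 3·13 + 1   →  a_2 = 3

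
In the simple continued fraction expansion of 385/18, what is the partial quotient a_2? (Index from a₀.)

1

385 = 21·18 + 7   →  a_0 = 21
18 = 2·7 + 4   →  a_1 = 2
7 = 1·4 + 3   →  a_2 = 1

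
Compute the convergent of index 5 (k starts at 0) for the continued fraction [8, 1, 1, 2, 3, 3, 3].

481/56

Using pₖ = aₖpₖ₋₁ + pₖ₋₂, qₖ = aₖqₖ₋₁ + qₖ₋₂ (with p₋₁=1, p₋₂=0, q₋₁=0, q₋₂=1):
  k=0: a=8, p=8, q=1
  k=1: a=1, p=9, q=1
  k=2: a=1, p=17, q=2
  k=3: a=2, p=43, q=5
  k=4: a=3, p=146, q=17
  k=5: a=3, p=481, q=56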